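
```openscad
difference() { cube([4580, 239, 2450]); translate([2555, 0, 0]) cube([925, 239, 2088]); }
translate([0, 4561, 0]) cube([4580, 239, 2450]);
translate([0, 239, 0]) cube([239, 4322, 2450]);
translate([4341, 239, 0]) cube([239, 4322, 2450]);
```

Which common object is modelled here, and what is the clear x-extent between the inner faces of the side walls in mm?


A single room. The interior width is 4102 mm.

Four walls enclosing a rectangle with a door in the front wall — a room. Outside width 4580 minus two 239 mm walls gives 4102 mm.


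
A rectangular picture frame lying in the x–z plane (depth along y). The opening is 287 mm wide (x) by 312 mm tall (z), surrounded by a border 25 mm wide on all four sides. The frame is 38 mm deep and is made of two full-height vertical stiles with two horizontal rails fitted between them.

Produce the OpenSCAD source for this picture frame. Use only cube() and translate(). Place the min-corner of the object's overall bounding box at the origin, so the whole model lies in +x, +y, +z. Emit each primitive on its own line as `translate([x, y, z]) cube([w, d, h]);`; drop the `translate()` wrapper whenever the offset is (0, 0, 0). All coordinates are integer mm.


cube([25, 38, 362]);
translate([312, 0, 0]) cube([25, 38, 362]);
translate([25, 0, 0]) cube([287, 38, 25]);
translate([25, 0, 337]) cube([287, 38, 25]);


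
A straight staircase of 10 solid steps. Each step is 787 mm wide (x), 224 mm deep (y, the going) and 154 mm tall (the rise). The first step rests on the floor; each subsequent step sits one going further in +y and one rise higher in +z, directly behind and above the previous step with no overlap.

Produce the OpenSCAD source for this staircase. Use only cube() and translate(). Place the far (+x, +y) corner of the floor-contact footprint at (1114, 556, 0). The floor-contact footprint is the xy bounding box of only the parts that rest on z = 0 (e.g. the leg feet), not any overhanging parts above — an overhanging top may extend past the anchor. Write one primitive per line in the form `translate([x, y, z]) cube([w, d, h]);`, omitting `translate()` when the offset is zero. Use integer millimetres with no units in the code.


translate([327, 332, 0]) cube([787, 224, 154]);
translate([327, 556, 154]) cube([787, 224, 154]);
translate([327, 780, 308]) cube([787, 224, 154]);
translate([327, 1004, 462]) cube([787, 224, 154]);
translate([327, 1228, 616]) cube([787, 224, 154]);
translate([327, 1452, 770]) cube([787, 224, 154]);
translate([327, 1676, 924]) cube([787, 224, 154]);
translate([327, 1900, 1078]) cube([787, 224, 154]);
translate([327, 2124, 1232]) cube([787, 224, 154]);
translate([327, 2348, 1386]) cube([787, 224, 154]);


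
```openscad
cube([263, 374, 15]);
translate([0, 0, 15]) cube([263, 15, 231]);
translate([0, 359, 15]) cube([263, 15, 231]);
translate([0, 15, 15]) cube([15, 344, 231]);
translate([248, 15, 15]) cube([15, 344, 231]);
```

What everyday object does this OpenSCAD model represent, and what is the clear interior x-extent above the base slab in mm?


An open box. The internal width is 233 mm.

A 263×374 base slab with four walls standing on it — an open box. The base is 263 mm wide and the walls are 15 mm thick, so the internal width is 263 − 2 × 15 = 233 mm.


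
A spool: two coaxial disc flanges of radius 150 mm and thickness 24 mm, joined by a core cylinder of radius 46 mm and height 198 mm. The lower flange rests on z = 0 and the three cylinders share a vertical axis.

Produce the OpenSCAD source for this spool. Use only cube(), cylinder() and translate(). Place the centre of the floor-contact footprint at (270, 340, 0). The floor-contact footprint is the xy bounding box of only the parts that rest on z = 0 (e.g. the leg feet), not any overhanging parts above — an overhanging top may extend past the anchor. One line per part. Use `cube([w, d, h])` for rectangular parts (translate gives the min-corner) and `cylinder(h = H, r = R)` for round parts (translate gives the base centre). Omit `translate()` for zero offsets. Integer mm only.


translate([270, 340, 0]) cylinder(h = 24, r = 150);
translate([270, 340, 24]) cylinder(h = 198, r = 46);
translate([270, 340, 222]) cylinder(h = 24, r = 150);


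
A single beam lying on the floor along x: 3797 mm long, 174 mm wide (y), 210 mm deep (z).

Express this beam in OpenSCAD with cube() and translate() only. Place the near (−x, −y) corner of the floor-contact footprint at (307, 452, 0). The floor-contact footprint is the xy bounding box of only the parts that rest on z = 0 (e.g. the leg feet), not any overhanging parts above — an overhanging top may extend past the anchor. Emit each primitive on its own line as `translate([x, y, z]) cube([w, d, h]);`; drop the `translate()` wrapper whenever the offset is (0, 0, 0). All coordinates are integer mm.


translate([307, 452, 0]) cube([3797, 174, 210]);


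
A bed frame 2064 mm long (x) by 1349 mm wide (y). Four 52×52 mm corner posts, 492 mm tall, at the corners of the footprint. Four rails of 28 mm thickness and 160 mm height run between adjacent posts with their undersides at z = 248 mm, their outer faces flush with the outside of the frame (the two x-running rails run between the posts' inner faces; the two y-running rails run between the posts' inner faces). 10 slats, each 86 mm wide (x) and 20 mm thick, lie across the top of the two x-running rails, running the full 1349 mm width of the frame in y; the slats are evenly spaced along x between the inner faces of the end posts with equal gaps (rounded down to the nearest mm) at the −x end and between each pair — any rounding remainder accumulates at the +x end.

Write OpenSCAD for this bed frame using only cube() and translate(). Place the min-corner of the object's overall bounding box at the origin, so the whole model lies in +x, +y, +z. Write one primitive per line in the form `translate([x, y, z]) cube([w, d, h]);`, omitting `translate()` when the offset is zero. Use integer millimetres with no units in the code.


cube([52, 52, 492]);
translate([0, 1297, 0]) cube([52, 52, 492]);
translate([2012, 0, 0]) cube([52, 52, 492]);
translate([2012, 1297, 0]) cube([52, 52, 492]);
translate([52, 0, 248]) cube([1960, 28, 160]);
translate([52, 1321, 248]) cube([1960, 28, 160]);
translate([0, 52, 248]) cube([28, 1245, 160]);
translate([2036, 52, 248]) cube([28, 1245, 160]);
translate([152, 0, 408]) cube([86, 1349, 20]);
translate([338, 0, 408]) cube([86, 1349, 20]);
translate([524, 0, 408]) cube([86, 1349, 20]);
translate([710, 0, 408]) cube([86, 1349, 20]);
translate([896, 0, 408]) cube([86, 1349, 20]);
translate([1082, 0, 408]) cube([86, 1349, 20]);
translate([1268, 0, 408]) cube([86, 1349, 20]);
translate([1454, 0, 408]) cube([86, 1349, 20]);
translate([1640, 0, 408]) cube([86, 1349, 20]);
translate([1826, 0, 408]) cube([86, 1349, 20]);


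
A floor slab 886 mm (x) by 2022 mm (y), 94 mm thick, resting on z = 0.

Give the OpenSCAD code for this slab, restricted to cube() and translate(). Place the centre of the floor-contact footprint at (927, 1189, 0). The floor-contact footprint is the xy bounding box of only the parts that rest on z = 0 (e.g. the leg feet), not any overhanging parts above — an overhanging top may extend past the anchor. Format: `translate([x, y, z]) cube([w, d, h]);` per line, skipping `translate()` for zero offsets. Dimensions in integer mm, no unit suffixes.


translate([484, 178, 0]) cube([886, 2022, 94]);


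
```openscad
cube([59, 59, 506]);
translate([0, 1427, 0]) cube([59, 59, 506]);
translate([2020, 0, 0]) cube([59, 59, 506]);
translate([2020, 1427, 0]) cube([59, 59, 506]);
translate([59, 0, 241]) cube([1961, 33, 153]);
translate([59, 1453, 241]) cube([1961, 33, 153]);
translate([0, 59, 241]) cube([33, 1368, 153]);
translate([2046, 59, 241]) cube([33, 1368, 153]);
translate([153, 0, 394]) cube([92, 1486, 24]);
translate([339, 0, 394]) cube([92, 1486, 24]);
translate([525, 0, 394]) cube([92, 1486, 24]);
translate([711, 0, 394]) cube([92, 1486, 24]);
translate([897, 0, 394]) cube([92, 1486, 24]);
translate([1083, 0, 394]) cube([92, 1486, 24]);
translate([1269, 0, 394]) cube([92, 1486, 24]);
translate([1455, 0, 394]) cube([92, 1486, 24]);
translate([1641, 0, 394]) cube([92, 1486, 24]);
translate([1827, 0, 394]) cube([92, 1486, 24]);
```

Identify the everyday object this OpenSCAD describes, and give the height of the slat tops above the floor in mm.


A bed frame. The slat-top height is 418 mm.

Four posts, four rails, and a row of slats — a bed frame. Slats sit on the rails at z = 241 + 153 = 394; with slat thickness 24, the top is 418 mm.


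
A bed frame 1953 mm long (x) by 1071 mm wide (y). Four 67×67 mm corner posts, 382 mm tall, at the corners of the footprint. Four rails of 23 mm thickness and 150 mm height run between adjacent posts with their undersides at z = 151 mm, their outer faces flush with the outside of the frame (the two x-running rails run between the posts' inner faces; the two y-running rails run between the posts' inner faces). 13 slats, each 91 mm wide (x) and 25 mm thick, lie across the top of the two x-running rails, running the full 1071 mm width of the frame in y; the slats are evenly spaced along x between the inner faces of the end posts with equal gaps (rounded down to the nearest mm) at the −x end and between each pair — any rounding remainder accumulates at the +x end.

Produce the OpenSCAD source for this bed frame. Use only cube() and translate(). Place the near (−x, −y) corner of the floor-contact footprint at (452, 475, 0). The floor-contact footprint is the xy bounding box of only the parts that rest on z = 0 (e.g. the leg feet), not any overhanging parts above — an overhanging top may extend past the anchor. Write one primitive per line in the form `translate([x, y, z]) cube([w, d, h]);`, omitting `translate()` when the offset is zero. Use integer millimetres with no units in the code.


// slat z = rail_z + rail_h = 151 + 150 = 301
// slat gap = ⌊(1819 − 13·91) / 14⌋ = 45
translate([452, 475, 0]) cube([67, 67, 382]);
translate([452, 1479, 0]) cube([67, 67, 382]);
translate([2338, 475, 0]) cube([67, 67, 382]);
translate([2338, 1479, 0]) cube([67, 67, 382]);
translate([519, 475, 151]) cube([1819, 23, 150]);
translate([519, 1523, 151]) cube([1819, 23, 150]);
translate([452, 542, 151]) cube([23, 937, 150]);
translate([2382, 542, 151]) cube([23, 937, 150]);
translate([564, 475, 301]) cube([91, 1071, 25]);
translate([700, 475, 301]) cube([91, 1071, 25]);
translate([836, 475, 301]) cube([91, 1071, 25]);
translate([972, 475, 301]) cube([91, 1071, 25]);
translate([1108, 475, 301]) cube([91, 1071, 25]);
translate([1244, 475, 301]) cube([91, 1071, 25]);
translate([1380, 475, 301]) cube([91, 1071, 25]);
translate([1516, 475, 301]) cube([91, 1071, 25]);
translate([1652, 475, 301]) cube([91, 1071, 25]);
translate([1788, 475, 301]) cube([91, 1071, 25]);
translate([1924, 475, 301]) cube([91, 1071, 25]);
translate([2060, 475, 301]) cube([91, 1071, 25]);
translate([2196, 475, 301]) cube([91, 1071, 25]);


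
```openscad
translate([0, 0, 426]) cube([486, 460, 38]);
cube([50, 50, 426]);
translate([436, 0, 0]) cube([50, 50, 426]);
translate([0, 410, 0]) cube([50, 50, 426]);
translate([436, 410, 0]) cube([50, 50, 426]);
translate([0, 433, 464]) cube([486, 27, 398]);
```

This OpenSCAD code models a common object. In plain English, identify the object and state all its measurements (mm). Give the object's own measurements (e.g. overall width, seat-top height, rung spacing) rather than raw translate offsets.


A chair. The seat is a 486×460×38 mm slab with its top at z = 464 mm, on four 50×50 mm corner legs (flush with the seat edges, standing on z = 0). A flat backrest 27 mm thick, 398 mm tall, spans the full seat width and rises from the seat top along its +y edge, rear face flush with the rear of the seat.


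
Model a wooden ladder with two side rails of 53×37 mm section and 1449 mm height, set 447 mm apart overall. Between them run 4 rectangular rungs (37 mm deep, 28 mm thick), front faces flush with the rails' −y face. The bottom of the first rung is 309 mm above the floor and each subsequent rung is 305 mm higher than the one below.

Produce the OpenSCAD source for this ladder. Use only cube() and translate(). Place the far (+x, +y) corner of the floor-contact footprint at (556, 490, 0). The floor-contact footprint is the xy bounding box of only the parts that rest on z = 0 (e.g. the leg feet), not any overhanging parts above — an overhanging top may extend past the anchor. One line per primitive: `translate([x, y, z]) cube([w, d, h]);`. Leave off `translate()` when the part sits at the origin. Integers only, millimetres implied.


translate([109, 453, 0]) cube([53, 37, 1449]);
translate([503, 453, 0]) cube([53, 37, 1449]);
translate([162, 453, 309]) cube([341, 37, 28]);
translate([162, 453, 614]) cube([341, 37, 28]);
translate([162, 453, 919]) cube([341, 37, 28]);
translate([162, 453, 1224]) cube([341, 37, 28]);


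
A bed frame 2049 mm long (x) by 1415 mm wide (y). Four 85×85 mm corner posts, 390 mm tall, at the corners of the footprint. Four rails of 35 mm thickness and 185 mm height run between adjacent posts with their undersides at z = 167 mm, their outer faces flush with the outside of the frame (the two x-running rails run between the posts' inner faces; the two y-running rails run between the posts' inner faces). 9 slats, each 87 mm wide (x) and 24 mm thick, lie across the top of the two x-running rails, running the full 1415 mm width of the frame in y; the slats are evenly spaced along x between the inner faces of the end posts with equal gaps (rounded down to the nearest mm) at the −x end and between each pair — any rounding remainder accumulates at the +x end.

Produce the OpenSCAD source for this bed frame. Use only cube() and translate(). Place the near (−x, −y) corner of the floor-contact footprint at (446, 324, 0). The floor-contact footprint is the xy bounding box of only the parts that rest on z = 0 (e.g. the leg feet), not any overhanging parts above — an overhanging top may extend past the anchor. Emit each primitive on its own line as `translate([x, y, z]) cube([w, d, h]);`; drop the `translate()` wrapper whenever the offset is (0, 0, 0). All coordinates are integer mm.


translate([446, 324, 0]) cube([85, 85, 390]);
translate([446, 1654, 0]) cube([85, 85, 390]);
translate([2410, 324, 0]) cube([85, 85, 390]);
translate([2410, 1654, 0]) cube([85, 85, 390]);
translate([531, 324, 167]) cube([1879, 35, 185]);
translate([531, 1704, 167]) cube([1879, 35, 185]);
translate([446, 409, 167]) cube([35, 1245, 185]);
translate([2460, 409, 167]) cube([35, 1245, 185]);
translate([640, 324, 352]) cube([87, 1415, 24]);
translate([836, 324, 352]) cube([87, 1415, 24]);
translate([1032, 324, 352]) cube([87, 1415, 24]);
translate([1228, 324, 352]) cube([87, 1415, 24]);
translate([1424, 324, 352]) cube([87, 1415, 24]);
translate([1620, 324, 352]) cube([87, 1415, 24]);
translate([1816, 324, 352]) cube([87, 1415, 24]);
translate([2012, 324, 352]) cube([87, 1415, 24]);
translate([2208, 324, 352]) cube([87, 1415, 24]);


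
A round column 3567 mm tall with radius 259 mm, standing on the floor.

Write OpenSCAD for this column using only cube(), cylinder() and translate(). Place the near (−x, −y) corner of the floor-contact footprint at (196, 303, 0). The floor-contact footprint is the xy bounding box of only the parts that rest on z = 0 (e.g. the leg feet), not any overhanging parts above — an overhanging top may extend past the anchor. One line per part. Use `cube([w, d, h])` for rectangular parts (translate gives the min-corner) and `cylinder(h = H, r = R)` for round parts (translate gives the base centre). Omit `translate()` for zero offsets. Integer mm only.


translate([455, 562, 0]) cylinder(h = 3567, r = 259);


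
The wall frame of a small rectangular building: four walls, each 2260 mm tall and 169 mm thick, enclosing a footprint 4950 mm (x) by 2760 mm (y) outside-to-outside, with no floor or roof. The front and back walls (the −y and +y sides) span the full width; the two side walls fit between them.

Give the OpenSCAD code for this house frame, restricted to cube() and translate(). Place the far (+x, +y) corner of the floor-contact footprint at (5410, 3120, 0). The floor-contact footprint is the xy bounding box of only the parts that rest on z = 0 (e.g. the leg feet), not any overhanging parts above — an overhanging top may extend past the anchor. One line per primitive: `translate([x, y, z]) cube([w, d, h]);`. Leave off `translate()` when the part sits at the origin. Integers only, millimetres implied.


translate([460, 360, 0]) cube([4950, 169, 2260]);
translate([460, 2951, 0]) cube([4950, 169, 2260]);
translate([460, 529, 0]) cube([169, 2422, 2260]);
translate([5241, 529, 0]) cube([169, 2422, 2260]);


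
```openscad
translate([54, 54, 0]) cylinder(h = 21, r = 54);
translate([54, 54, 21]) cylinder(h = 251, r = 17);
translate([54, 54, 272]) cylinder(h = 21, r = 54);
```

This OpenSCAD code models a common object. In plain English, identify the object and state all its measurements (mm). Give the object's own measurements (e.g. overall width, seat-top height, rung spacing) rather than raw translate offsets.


A spool: two coaxial disc flanges of radius 54 mm and thickness 21 mm, joined by a core cylinder of radius 17 mm and height 251 mm. The lower flange rests on z = 0 and the three cylinders share a vertical axis.


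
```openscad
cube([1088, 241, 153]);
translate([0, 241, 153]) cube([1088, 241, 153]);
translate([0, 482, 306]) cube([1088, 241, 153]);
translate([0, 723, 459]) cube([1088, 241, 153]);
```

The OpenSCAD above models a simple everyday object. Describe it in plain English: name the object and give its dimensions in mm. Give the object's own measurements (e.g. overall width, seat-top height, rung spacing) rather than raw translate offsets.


A straight staircase of 4 solid steps. Each step is 1088 mm wide (x), 241 mm deep (y, the going) and 153 mm tall (the rise). The first step rests on the floor; each subsequent step sits one going further in +y and one rise higher in +z, directly behind and above the previous step with no overlap.


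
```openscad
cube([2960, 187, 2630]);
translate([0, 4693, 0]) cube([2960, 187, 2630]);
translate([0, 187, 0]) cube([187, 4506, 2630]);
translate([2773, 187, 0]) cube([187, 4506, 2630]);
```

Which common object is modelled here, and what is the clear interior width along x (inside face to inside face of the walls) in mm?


A house (or room) frame. The interior width is 2586 mm.

Four 2630 mm walls enclosing a rectangle with no floor or roof — a room or house frame. Outside width is 2960 mm and wall thickness is 187 mm, so the interior width is 2960 − 2 × 187 = 2586 mm.


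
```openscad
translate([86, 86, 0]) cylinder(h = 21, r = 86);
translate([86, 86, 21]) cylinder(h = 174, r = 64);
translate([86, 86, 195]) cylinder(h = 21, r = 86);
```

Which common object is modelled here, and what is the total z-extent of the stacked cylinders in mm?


A spool. The overall height is 216 mm.

Three coaxial cylinders, large–small–large — a spool. Two 21 mm flanges and a 174 mm core give 21 + 174 + 21 = 216 mm.


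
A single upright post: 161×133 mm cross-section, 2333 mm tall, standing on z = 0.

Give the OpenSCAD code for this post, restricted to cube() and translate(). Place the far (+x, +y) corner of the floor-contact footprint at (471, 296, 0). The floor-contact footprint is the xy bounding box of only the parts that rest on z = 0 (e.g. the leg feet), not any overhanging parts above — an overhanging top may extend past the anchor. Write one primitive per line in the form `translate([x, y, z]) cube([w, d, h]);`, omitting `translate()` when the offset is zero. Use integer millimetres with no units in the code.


translate([310, 163, 0]) cube([161, 133, 2333]);


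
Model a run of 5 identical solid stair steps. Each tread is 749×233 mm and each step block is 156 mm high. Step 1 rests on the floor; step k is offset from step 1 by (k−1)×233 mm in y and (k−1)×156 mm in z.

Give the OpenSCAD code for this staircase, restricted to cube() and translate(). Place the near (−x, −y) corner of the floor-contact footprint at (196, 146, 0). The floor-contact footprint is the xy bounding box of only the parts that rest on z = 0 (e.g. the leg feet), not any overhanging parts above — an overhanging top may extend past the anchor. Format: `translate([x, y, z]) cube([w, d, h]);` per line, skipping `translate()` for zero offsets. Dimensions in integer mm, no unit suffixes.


translate([196, 146, 0]) cube([749, 233, 156]);
translate([196, 379, 156]) cube([749, 233, 156]);
translate([196, 612, 312]) cube([749, 233, 156]);
translate([196, 845, 468]) cube([749, 233, 156]);
translate([196, 1078, 624]) cube([749, 233, 156]);


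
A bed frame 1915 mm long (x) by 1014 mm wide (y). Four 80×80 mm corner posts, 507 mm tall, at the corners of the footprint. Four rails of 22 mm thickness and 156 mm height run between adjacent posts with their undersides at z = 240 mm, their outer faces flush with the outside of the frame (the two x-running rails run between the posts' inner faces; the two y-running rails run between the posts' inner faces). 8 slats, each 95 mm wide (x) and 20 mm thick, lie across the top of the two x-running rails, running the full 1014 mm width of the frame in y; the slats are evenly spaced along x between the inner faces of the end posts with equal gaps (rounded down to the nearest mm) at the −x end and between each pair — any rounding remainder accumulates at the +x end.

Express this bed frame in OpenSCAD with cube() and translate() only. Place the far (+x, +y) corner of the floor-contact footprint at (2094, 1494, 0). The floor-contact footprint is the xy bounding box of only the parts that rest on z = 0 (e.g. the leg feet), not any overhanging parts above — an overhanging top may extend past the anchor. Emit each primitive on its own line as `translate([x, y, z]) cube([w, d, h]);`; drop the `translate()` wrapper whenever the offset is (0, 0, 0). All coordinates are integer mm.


translate([179, 480, 0]) cube([80, 80, 507]);
translate([179, 1414, 0]) cube([80, 80, 507]);
translate([2014, 480, 0]) cube([80, 80, 507]);
translate([2014, 1414, 0]) cube([80, 80, 507]);
translate([259, 480, 240]) cube([1755, 22, 156]);
translate([259, 1472, 240]) cube([1755, 22, 156]);
translate([179, 560, 240]) cube([22, 854, 156]);
translate([2072, 560, 240]) cube([22, 854, 156]);
translate([369, 480, 396]) cube([95, 1014, 20]);
translate([574, 480, 396]) cube([95, 1014, 20]);
translate([779, 480, 396]) cube([95, 1014, 20]);
translate([984, 480, 396]) cube([95, 1014, 20]);
translate([1189, 480, 396]) cube([95, 1014, 20]);
translate([1394, 480, 396]) cube([95, 1014, 20]);
translate([1599, 480, 396]) cube([95, 1014, 20]);
translate([1804, 480, 396]) cube([95, 1014, 20]);


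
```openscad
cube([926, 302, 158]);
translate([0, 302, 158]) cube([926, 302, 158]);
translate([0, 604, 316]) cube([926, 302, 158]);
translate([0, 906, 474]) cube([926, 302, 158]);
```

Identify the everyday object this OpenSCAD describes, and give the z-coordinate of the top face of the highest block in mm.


A staircase. The total rise is 632 mm.

4 identical blocks, each offset up and back from the previous — a staircase. Each step is 158 mm tall and there are 4 of them, so the total rise is 4 × 158 = 632 mm.


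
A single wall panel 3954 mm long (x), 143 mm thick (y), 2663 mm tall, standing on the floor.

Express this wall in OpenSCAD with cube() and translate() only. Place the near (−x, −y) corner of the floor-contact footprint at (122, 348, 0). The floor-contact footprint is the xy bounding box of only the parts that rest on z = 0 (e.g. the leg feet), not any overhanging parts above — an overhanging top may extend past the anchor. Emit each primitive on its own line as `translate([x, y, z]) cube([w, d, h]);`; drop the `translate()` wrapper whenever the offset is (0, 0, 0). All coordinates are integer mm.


translate([122, 348, 0]) cube([3954, 143, 2663]);


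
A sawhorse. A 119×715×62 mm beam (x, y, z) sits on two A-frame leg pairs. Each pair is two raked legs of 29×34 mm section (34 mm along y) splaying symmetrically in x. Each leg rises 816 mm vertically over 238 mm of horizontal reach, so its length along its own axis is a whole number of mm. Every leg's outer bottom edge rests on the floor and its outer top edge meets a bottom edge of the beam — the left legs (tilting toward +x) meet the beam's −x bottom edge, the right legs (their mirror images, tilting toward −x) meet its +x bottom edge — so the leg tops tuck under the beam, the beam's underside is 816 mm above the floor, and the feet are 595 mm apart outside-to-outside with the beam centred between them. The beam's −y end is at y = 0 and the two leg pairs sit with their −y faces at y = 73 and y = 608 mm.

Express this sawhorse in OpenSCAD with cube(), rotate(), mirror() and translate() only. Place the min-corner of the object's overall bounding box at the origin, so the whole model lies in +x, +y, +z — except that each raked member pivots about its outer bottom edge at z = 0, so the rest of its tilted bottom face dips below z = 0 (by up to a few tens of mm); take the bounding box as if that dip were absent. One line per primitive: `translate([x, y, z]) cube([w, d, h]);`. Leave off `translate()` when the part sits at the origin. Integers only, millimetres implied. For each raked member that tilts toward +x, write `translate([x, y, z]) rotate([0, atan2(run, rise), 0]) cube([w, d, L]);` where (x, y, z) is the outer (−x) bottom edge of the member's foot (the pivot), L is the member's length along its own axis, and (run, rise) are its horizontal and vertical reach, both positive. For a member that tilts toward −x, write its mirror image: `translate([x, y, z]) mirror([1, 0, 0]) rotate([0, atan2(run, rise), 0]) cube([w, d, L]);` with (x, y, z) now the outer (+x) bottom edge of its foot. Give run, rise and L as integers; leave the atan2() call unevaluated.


// leg length = √(238² + 816²) = 850
// right-leg outer foot x = 2·238 + 119 = 595
// beam min-corner = (238, 0, 816)
translate([238, 0, 816]) cube([119, 715, 62]);
translate([0, 73, 0]) rotate([0, atan2(238, 816), 0]) cube([29, 34, 850]);
translate([595, 73, 0]) mirror([1, 0, 0]) rotate([0, atan2(238, 816), 0]) cube([29, 34, 850]);
translate([0, 608, 0]) rotate([0, atan2(238, 816), 0]) cube([29, 34, 850]);
translate([595, 608, 0]) mirror([1, 0, 0]) rotate([0, atan2(238, 816), 0]) cube([29, 34, 850]);


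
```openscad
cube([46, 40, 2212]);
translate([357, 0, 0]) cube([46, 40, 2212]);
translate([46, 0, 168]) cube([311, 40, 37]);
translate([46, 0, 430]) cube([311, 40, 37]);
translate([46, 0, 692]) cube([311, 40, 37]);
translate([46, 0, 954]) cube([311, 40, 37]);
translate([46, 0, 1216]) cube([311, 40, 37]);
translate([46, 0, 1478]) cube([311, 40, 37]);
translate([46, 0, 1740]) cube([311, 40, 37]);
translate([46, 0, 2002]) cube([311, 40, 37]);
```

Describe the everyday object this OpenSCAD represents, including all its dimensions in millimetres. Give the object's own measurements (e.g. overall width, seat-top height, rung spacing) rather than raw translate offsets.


A straight ladder. Two 46×40 mm vertical rails, 2212 mm tall, stand 403 mm apart (outside-to-outside) with their front faces coplanar on the −y side. 8 rungs, each 40 mm deep and 37 mm tall, span between the inner faces of the rails, front faces flush with the rails. The lowest rung's underside is at z = 168 mm and rungs are spaced 262 mm apart (underside to underside).


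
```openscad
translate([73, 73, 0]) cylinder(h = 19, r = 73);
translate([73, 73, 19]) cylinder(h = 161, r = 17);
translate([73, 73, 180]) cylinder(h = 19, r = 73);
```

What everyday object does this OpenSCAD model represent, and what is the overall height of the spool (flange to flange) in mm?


A spool. The overall height is 199 mm.

Three coaxial cylinders, large–small–large — a spool. Two 19 mm flanges and a 161 mm core give 19 + 161 + 19 = 199 mm.


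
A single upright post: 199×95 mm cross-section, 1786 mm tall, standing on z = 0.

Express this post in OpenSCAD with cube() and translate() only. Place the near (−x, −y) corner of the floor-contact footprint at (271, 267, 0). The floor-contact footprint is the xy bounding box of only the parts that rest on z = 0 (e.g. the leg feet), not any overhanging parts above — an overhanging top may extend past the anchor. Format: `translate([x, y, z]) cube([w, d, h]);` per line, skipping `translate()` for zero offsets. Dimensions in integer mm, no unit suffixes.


translate([271, 267, 0]) cube([199, 95, 1786]);


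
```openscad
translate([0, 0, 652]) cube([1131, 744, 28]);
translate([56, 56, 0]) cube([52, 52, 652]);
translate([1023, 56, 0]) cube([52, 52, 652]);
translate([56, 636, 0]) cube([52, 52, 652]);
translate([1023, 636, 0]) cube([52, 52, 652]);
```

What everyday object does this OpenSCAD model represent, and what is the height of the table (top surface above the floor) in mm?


A table. The table height is 680 mm.

A 1131×744×28 slab sits at z = 652 on four 52 mm square posts — a table. The top surface is at 652 + 28 = 680 mm.


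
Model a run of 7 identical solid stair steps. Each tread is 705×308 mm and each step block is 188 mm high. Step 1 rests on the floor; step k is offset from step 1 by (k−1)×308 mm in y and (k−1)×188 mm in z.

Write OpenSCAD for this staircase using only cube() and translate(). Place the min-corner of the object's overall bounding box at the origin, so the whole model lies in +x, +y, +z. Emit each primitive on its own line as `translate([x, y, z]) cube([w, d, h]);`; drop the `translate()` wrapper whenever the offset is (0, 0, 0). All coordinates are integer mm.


cube([705, 308, 188]);
translate([0, 308, 188]) cube([705, 308, 188]);
translate([0, 616, 376]) cube([705, 308, 188]);
translate([0, 924, 564]) cube([705, 308, 188]);
translate([0, 1232, 752]) cube([705, 308, 188]);
translate([0, 1540, 940]) cube([705, 308, 188]);
translate([0, 1848, 1128]) cube([705, 308, 188]);


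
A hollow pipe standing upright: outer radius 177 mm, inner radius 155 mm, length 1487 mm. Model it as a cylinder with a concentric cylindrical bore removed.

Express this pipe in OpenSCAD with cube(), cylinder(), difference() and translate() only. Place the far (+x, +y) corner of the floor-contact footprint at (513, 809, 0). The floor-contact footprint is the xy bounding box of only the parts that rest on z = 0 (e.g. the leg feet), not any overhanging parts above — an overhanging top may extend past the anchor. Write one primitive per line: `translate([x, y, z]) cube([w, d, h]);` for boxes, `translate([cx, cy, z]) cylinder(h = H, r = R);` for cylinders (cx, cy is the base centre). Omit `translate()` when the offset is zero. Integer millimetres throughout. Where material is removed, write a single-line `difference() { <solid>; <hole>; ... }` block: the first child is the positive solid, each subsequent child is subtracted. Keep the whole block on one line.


difference() { translate([336, 632, 0]) cylinder(h = 1487, r = 177); translate([336, 632, 0]) cylinder(h = 1487, r = 155); }


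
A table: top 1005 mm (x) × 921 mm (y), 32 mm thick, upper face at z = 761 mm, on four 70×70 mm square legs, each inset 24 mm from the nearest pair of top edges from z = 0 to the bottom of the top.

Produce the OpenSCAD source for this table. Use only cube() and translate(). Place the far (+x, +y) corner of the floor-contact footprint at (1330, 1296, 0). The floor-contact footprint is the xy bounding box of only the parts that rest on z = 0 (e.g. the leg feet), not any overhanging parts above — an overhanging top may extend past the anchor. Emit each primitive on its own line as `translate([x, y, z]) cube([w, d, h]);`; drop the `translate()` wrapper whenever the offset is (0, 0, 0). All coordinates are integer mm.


translate([349, 399, 729]) cube([1005, 921, 32]);
translate([373, 423, 0]) cube([70, 70, 729]);
translate([1260, 423, 0]) cube([70, 70, 729]);
translate([373, 1226, 0]) cube([70, 70, 729]);
translate([1260, 1226, 0]) cube([70, 70, 729]);


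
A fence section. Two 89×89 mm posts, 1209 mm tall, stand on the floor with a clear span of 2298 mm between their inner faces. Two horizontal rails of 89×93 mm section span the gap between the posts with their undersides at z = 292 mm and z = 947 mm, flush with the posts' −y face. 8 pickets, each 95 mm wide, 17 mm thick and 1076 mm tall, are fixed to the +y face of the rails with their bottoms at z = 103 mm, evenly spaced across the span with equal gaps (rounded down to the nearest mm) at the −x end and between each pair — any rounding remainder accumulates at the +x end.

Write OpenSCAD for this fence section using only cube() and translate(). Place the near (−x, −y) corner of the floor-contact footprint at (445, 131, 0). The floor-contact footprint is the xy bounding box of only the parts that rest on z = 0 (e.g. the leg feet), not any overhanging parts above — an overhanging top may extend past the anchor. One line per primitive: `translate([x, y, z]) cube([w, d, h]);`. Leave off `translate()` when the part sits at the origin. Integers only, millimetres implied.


translate([445, 131, 0]) cube([89, 89, 1209]);
translate([2832, 131, 0]) cube([89, 89, 1209]);
translate([534, 131, 292]) cube([2298, 89, 93]);
translate([534, 131, 947]) cube([2298, 89, 93]);
translate([704, 220, 103]) cube([95, 17, 1076]);
translate([969, 220, 103]) cube([95, 17, 1076]);
translate([1234, 220, 103]) cube([95, 17, 1076]);
translate([1499, 220, 103]) cube([95, 17, 1076]);
translate([1764, 220, 103]) cube([95, 17, 1076]);
translate([2029, 220, 103]) cube([95, 17, 1076]);
translate([2294, 220, 103]) cube([95, 17, 1076]);
translate([2559, 220, 103]) cube([95, 17, 1076]);


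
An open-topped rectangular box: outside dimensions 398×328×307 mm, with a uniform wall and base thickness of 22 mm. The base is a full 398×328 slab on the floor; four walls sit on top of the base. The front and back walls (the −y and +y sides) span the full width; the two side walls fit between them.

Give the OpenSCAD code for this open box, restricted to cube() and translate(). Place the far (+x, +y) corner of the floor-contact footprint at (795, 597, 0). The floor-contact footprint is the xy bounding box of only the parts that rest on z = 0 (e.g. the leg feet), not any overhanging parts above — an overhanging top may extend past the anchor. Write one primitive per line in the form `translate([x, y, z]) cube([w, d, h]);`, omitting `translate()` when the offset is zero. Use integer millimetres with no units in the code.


translate([397, 269, 0]) cube([398, 328, 22]);
translate([397, 269, 22]) cube([398, 22, 285]);
translate([397, 575, 22]) cube([398, 22, 285]);
translate([397, 291, 22]) cube([22, 284, 285]);
translate([773, 291, 22]) cube([22, 284, 285]);


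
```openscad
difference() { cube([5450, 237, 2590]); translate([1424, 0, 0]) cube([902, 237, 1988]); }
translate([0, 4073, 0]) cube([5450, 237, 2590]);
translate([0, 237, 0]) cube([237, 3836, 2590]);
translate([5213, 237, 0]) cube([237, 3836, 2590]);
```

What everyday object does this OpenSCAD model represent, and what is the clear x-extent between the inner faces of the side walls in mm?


A single room. The interior width is 4976 mm.

Four walls enclosing a rectangle with a door in the front wall — a room. Outside width 5450 minus two 237 mm walls gives 4976 mm.


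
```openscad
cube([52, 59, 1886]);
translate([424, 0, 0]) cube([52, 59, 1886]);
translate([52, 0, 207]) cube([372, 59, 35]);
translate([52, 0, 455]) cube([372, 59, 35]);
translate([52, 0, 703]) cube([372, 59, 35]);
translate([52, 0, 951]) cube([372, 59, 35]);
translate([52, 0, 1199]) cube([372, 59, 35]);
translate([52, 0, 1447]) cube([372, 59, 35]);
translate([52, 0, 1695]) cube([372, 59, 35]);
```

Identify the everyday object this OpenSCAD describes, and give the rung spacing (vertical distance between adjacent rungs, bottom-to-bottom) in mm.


A ladder. The rung spacing is 248 mm.

Two tall 52×59 posts with 7 short bars between them — a ladder. Adjacent rungs sit at z = 207 and z = 455, so the spacing is 455 − 207 = 248 mm.


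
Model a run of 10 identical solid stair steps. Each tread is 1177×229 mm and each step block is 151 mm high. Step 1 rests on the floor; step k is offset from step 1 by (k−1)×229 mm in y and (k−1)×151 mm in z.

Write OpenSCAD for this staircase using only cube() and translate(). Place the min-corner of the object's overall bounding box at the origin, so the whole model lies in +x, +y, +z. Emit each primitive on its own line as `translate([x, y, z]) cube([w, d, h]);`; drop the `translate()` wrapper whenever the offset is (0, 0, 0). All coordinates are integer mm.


cube([1177, 229, 151]);
translate([0, 229, 151]) cube([1177, 229, 151]);
translate([0, 458, 302]) cube([1177, 229, 151]);
translate([0, 687, 453]) cube([1177, 229, 151]);
translate([0, 916, 604]) cube([1177, 229, 151]);
translate([0, 1145, 755]) cube([1177, 229, 151]);
translate([0, 1374, 906]) cube([1177, 229, 151]);
translate([0, 1603, 1057]) cube([1177, 229, 151]);
translate([0, 1832, 1208]) cube([1177, 229, 151]);
translate([0, 2061, 1359]) cube([1177, 229, 151]);


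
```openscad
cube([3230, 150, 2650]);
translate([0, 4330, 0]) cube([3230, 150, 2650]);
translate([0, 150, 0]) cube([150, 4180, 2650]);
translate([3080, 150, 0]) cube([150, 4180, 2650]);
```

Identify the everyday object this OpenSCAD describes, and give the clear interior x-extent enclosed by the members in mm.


A house (or room) frame. The interior width is 2930 mm.

Four 2650 mm walls enclosing a rectangle with no floor or roof — a room or house frame. Outside width is 3230 mm and wall thickness is 150 mm, so the interior width is 3230 − 2 × 150 = 2930 mm.


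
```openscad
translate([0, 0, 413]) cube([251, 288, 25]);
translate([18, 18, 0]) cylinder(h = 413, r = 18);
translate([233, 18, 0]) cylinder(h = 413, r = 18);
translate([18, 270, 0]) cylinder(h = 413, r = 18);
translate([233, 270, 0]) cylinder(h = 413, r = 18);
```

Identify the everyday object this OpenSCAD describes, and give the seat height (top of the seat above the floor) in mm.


A stool. The seat height is 438 mm.

A 251×288×25 slab at z = 413 on four corner cylinders — a stool. The seat top is 413 + 25 = 438 mm.


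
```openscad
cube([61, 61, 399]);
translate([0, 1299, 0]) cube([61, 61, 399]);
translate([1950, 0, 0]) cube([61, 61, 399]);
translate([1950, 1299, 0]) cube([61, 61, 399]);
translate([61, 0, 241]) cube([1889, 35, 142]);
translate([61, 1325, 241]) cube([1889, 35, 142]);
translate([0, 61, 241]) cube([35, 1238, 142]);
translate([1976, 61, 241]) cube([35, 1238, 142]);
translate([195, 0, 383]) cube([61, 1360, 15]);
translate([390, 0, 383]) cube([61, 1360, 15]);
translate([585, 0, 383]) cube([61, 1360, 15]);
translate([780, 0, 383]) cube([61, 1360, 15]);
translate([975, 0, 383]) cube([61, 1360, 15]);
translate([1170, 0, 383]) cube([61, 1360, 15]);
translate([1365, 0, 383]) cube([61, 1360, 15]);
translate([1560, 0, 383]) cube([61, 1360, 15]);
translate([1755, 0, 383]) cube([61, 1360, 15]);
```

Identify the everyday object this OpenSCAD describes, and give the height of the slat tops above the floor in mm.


A bed frame. The slat-top height is 398 mm.

Four posts, four rails, and a row of slats — a bed frame. Slats sit on the rails at z = 241 + 142 = 383; with slat thickness 15, the top is 398 mm.


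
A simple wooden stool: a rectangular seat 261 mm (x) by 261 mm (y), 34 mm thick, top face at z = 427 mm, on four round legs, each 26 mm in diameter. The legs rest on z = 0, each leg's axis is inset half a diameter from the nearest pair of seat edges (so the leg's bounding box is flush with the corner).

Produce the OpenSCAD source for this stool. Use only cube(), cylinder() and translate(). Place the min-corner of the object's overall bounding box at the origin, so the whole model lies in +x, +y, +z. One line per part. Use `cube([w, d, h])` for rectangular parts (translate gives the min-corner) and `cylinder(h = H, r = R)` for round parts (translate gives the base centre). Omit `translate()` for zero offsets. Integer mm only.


translate([0, 0, 393]) cube([261, 261, 34]);
translate([13, 13, 0]) cylinder(h = 393, r = 13);
translate([248, 13, 0]) cylinder(h = 393, r = 13);
translate([13, 248, 0]) cylinder(h = 393, r = 13);
translate([248, 248, 0]) cylinder(h = 393, r = 13);
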